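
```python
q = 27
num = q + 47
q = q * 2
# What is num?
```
Trace:
  q=27
  q=27, num=74
  q=54, num=74

Final answer: 74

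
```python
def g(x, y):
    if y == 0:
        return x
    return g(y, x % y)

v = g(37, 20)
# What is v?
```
Call trace:
g(x=37, y=20)
  g(x=20, y=17)
    g(x=17, y=3)
      g(x=3, y=2)
        g(x=2, y=1)
          g(x=1, y=0)
          -> return 1
        -> return 1
      -> return 1
    -> return 1
  -> return 1
-> return 1

Final answer: 1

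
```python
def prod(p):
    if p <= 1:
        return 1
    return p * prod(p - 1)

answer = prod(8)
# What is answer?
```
Call trace:
prod(p=8)
  prod(p=7)
    prod(p=6)
      prod(p=5)
        prod(p=4)
          prod(p=3)
            prod(p=2)
              prod(p=1)
              -> return 1
            -> return 2
          -> return 6
        -> return 24
      -> return 120
    -> return 720
  -> return 5040
-> return 40320

Final answer: 40320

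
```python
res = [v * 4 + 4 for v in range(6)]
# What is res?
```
Trace:
  v=0
  v=1
  v=2
  v=3
  v=4
  v=5
  res=[4, 8, 12, 16, 20, 24]

Final answer: [4, 8, 12, 16, 20, 24]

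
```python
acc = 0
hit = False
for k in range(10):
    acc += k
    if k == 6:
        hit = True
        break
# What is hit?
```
Trace:
  acc=0
  acc=0, hit=False
  acc=0, hit=False, k=0
  acc=1, hit=False, k=1
  acc=3, hit=False, k=2
  acc=6, hit=False, k=3
  acc=10, hit=False, k=4
  acc=15, hit=False, k=5
  acc=21, hit=True, k=6

Final answer: True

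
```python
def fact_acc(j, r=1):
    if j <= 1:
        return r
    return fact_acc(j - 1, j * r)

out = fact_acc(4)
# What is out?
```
Call trace:
fact_acc(j=4, r=1)
  fact_acc(j=3, r=4)
    fact_acc(j=2, r=12)
      fact_acc(j=1, r=24)
      -> return 24
    -> return 24
  -> return 24
-> return 24

Final answer: 24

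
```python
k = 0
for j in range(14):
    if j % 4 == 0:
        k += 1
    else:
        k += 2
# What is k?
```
Trace:
  k=0
  k=1, j=0
  k=3, j=1
  k=5, j=2
  k=7, j=3
  k=8, j=4
  k=10, j=5
  k=12, j=6
  k=14, j=7
  k=15, j=8
  k=17, j=9
  k=19, j=10
  k=21, j=11
  k=22, j=12
  k=24, j=13

Final answer: 24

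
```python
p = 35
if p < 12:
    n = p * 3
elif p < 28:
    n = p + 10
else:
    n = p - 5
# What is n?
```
Trace:
  p=35
  p=35, n=30

Final answer: 30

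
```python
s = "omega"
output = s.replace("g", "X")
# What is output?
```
Trace:
  s='omega'
  s='omega', output='omeXa'

Final answer: 'omeXa'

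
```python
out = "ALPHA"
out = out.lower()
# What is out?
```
Trace:
  out='ALPHA'
  out='alpha'

Final answer: 'alpha'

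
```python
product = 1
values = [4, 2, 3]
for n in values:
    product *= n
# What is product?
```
Trace:
  product=1
  product=4, n=4
  product=8, n=2
  product=24, n=3

Final answer: 24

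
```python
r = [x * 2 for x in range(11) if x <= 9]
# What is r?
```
Trace:
  x=0
  x=1
  x=2
  x=3
  x=4
  x=5
  x=6
  x=7
  x=8
  x=9
  x=10
  r=[0, 2, 4, 6, 8, 10, 12, 14, 16, 18]

Final answer: [0, 2, 4, 6, 8, 10, 12, 14, 16, 18]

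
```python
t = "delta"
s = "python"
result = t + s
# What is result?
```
Trace:
  t='delta'
  t='delta', s='python'
  t='delta', s='python', result='deltapython'

Final answer: 'deltapython'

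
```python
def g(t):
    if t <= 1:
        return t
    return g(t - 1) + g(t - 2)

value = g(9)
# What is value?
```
Call trace (a repeated sub-call is expanded the first time; later identical calls just restate its return value):
g(t=9)
  g(t=8)
    g(t=7)
      g(t=6)
        g(t=5)
          g(t=4)
            g(t=3)
              g(t=2)
                g(t=1)
                -> return 1
                g(t=0)
                -> return 0
              -> return 1
              g(t=1)
              -> return 1
            -> return 2
            g(t=2) -> return 1  (same call as traced above)
          -> return 3
          g(t=3) -> return 2  (same call as traced above)
        -> return 5
        g(t=4) -> return 3  (same call as traced above)
      -> return 8
      g(t=5) -> return 5  (same call as traced above)
    -> return 13
    g(t=6) -> return 8  (same call as traced above)
  -> return 21
  g(t=7) -> return 13  (same call as traced above)
-> return 34

Final answer: 34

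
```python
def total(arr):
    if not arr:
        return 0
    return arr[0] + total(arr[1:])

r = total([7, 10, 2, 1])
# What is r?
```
Call trace:
total(arr=[7, 10, 2, 1])
  total(arr=[10, 2, 1])
    total(arr=[2, 1])
      total(arr=[1])
        total(arr=[])
        -> return 0
      -> return 1
    -> return 3
  -> return 13
-> return 20

Final answer: 20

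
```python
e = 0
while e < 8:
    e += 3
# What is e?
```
Trace:
  e=0
  e=3
  e=6
  e=9

Final answer: 9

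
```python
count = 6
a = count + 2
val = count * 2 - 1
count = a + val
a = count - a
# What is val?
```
Trace:
  count=6
  count=6, a=8
  count=6, a=8, val=11
  count=19, a=8, val=11
  count=19, a=11, val=11

Final answer: 11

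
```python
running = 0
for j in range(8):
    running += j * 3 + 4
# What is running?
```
Trace:
  running=0
  running=4, j=0
  running=11, j=1
  running=21, j=2
  running=34, j=3
  running=50, j=4
  running=69, j=5
  running=91, j=6
  running=116, j=7

Final answer: 116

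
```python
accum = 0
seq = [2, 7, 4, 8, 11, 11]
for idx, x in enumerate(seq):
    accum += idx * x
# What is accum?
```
Trace:
  accum=0
  accum=0, idx=0, x=2
  accum=7, idx=1, x=7
  accum=15, idx=2, x=4
  accum=39, idx=3, x=8
  accum=83, idx=4, x=11
  accum=138, idx=5, x=11

Final answer: 138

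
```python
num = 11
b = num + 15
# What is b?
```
Trace:
  num=11
  num=11, b=26

Final answer: 26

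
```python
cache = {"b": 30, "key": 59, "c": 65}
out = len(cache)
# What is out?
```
Trace:
  cache={'b': 30, 'key': 59, 'c': 65}
  cache={'b': 30, 'key': 59, 'c': 65}, out=3

Final answer: 3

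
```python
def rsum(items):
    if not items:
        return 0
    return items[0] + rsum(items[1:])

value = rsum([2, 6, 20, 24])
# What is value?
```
Call trace:
rsum(items=[2, 6, 20, 24])
  rsum(items=[6, 20, 24])
    rsum(items=[20, 24])
      rsum(items=[24])
        rsum(items=[])
        -> return 0
      -> return 24
    -> return 44
  -> return 50
-> return 52

Final answer: 52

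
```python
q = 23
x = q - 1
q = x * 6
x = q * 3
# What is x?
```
Trace:
  q=23
  q=23, x=22
  q=132, x=22
  q=132, x=396

Final answer: 396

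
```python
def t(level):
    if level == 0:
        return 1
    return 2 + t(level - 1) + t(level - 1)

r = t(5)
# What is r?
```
Call trace (a repeated sub-call is expanded the first time; later identical calls just restate its return value):
t(level=5)
  t(level=4)
    t(level=3)
      t(level=2)
        t(level=1)
          t(level=0)
          -> return 1
          t(level=0)
          -> return 1
        -> return 4
        t(level=1) -> return 4  (same call as traced above)
      -> return 10
      t(level=2) -> return 10  (same call as traced above)
    -> return 22
    t(level=3) -> return 22  (same call as traced above)
  -> return 46
  t(level=4) -> return 46  (same call as traced above)
-> return 94

Final answer: 94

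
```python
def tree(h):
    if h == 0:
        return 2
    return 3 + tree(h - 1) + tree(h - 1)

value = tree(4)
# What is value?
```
Call trace (a repeated sub-call is expanded the first time; later identical calls just restate its return value):
tree(h=4)
  tree(h=3)
    tree(h=2)
      tree(h=1)
        tree(h=0)
        -> return 2
        tree(h=0)
        -> return 2
      -> return 7
      tree(h=1) -> return 7  (same call as traced above)
    -> return 17
    tree(h=2) -> return 17  (same call as traced above)
  -> return 37
  tree(h=3) -> return 37  (same call as traced above)
-> return 77

Final answer: 77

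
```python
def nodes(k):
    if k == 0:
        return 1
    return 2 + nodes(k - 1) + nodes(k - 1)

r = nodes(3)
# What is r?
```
Call trace (a repeated sub-call is expanded the first time; later identical calls just restate its return value):
nodes(k=3)
  nodes(k=2)
    nodes(k=1)
      nodes(k=0)
      -> return 1
      nodes(k=0)
      -> return 1
    -> return 4
    nodes(k=1) -> return 4  (same call as traced above)
  -> return 10
  nodes(k=2) -> return 10  (same call as traced above)
-> return 22

Final answer: 22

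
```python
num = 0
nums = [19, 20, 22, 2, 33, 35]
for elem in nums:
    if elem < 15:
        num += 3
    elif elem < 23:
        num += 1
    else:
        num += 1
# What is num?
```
Trace:
  num=0
  num=1, elem=19
  num=2, elem=20
  num=3, elem=22
  num=6, elem=2
  num=7, elem=33
  num=8, elem=35

Final answer: 8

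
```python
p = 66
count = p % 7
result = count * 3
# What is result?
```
Trace:
  p=66
  p=66, count=3
  p=66, count=3, result=9

Final answer: 9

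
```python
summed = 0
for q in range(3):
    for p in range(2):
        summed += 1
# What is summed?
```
Trace:
  summed=0
  summed=1, q=0, p=0
  summed=2, q=0, p=1
  summed=3, q=1, p=0
  summed=4, q=1, p=1
  summed=5, q=2, p=0
  summed=6, q=2, p=1

Final answer: 6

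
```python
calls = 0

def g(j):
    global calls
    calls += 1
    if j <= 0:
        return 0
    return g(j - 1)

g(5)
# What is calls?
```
Call trace:
g(j=5)
  g(j=4)
    g(j=3)
      g(j=2)
        g(j=1)
          g(j=0)
          -> return 0
        -> return 0
      -> return 0
    -> return 0
  -> return 0
-> return 0

calls is incremented once per call. g is entered once for each j = 5, 4, 3, 2, 1, 0 (the j <= 0 call returns without recursing), i.e. 5 + 1 calls.
calls = 6

Final answer: 6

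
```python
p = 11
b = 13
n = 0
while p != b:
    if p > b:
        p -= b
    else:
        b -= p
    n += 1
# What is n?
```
Trace:
  p=11
  p=11, b=13
  p=11, b=13, n=0
  p=11, b=2, n=1
  p=9, b=2, n=2
  p=7, b=2, n=3
  p=5, b=2, n=4
  p=3, b=2, n=5
  p=1, b=2, n=6
  p=1, b=1, n=7

Final answer: 7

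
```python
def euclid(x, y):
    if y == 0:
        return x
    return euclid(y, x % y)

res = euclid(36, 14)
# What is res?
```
Call trace:
euclid(x=36, y=14)
  euclid(x=14, y=8)
    euclid(x=8, y=6)
      euclid(x=6, y=2)
        euclid(x=2, y=0)
        -> return 2
      -> return 2
    -> return 2
  -> return 2
-> return 2

Final answer: 2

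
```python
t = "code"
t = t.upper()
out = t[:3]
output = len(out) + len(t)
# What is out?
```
Trace:
  t='code'
  t='CODE'
  t='CODE', out='COD'
  t='CODE', out='COD', output=7

Final answer: 'COD'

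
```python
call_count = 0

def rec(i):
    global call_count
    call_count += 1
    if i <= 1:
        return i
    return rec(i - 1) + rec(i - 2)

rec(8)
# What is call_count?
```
Call trace (a repeated sub-call is expanded the first time; later identical calls just restate its return value):
rec(i=8)
  rec(i=7)
    rec(i=6)
      rec(i=5)
        rec(i=4)
          rec(i=3)
            rec(i=2)
              rec(i=1)
              -> return 1
              rec(i=0)
              -> return 0
            -> return 1
            rec(i=1)
            -> return 1
          -> return 2
          rec(i=2) -> return 1  (same call as traced above)
        -> return 3
        rec(i=3) -> return 2  (same call as traced above)
      -> return 5
      rec(i=4) -> return 3  (same call as traced above)
    -> return 8
    rec(i=5) -> return 5  (same call as traced above)
  -> return 13
  rec(i=6) -> return 8  (same call as traced above)
-> return 21

call_count is incremented once per call, so count the calls in each subtree. Let C(i) = number of calls made by rec(i).
C(0) = C(1) = 1 (base case, no recursion); C(i) = 1 + C(i - 1) + C(i - 2) otherwise.
C(2) = 1 + C(1) + C(0) = 1 + 1 + 1 = 3
C(3) = 1 + C(2) + C(1) = 1 + 3 + 1 = 5
C(4) = 1 + C(3) + C(2) = 1 + 5 + 3 = 9
C(5) = 1 + C(4) + C(3) = 1 + 9 + 5 = 15
C(6) = 1 + C(5) + C(4) = 1 + 15 + 9 = 25
C(7) = 1 + C(6) + C(5) = 1 + 25 + 15 = 41
C(8) = 1 + C(7) + C(6) = 1 + 41 + 25 = 67
call_count = C(8) = 67

Final answer: 67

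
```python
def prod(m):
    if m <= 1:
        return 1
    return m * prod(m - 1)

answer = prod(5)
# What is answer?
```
Call trace:
prod(m=5)
  prod(m=4)
    prod(m=3)
      prod(m=2)
        prod(m=1)
        -> return 1
      -> return 2
    -> return 6
  -> return 24
-> return 120

Final answer: 120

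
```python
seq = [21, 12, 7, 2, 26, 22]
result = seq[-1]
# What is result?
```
Trace:
  seq=[21, 12, 7, 2, 26, 22]
  seq=[21, 12, 7, 2, 26, 22], result=22

Final answer: 22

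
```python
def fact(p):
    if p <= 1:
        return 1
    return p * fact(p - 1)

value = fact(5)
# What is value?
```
Call trace:
fact(p=5)
  fact(p=4)
    fact(p=3)
      fact(p=2)
        fact(p=1)
        -> return 1
      -> return 2
    -> return 6
  -> return 24
-> return 120

Final answer: 120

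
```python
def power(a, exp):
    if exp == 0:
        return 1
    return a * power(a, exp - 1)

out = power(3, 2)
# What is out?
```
Call trace:
power(a=3, exp=2)
  power(a=3, exp=1)
    power(a=3, exp=0)
    -> return 1
  -> return 3
-> return 9

Final answer: 9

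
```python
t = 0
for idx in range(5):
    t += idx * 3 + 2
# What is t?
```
Trace:
  t=0
  t=2, idx=0
  t=7, idx=1
  t=15, idx=2
  t=26, idx=3
  t=40, idx=4

Final answer: 40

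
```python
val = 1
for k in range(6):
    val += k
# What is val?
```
Trace:
  val=1
  val=1, k=0
  val=2, k=1
  val=4, k=2
  val=7, k=3
  val=11, k=4
  val=16, k=5

Final answer: 16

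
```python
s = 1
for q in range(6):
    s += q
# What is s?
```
Trace:
  s=1
  s=1, q=0
  s=2, q=1
  s=4, q=2
  s=7, q=3
  s=11, q=4
  s=16, q=5

Final answer: 16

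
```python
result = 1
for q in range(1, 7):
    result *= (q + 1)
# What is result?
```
Trace:
  result=1
  result=2, q=1
  result=6, q=2
  result=24, q=3
  result=120, q=4
  result=720, q=5
  result=5040, q=6

Final answer: 5040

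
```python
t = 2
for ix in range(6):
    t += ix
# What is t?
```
Trace:
  t=2
  t=2, ix=0
  t=3, ix=1
  t=5, ix=2
  t=8, ix=3
  t=12, ix=4
  t=17, ix=5

Final answer: 17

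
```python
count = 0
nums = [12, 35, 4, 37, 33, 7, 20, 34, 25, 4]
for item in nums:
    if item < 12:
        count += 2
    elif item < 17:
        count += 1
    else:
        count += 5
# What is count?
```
Trace:
  count=0
  count=1, item=12
  count=6, item=35
  count=8, item=4
  count=13, item=37
  count=18, item=33
  count=20, item=7
  count=25, item=20
  count=30, item=34
  count=35, item=25
  count=37, item=4

Final answer: 37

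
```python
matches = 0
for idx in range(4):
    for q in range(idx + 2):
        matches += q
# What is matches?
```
Trace:
  matches=0
  matches=0, idx=0, q=0
  matches=1, idx=0, q=1
  matches=1, idx=1, q=0
  matches=2, idx=1, q=1
  matches=4, idx=1, q=2
  matches=4, idx=2, q=0
  matches=5, idx=2, q=1
  matches=7, idx=2, q=2
  matches=10, idx=2, q=3
  matches=10, idx=3, q=0
  matches=11, idx=3, q=1
  matches=13, idx=3, q=2
  matches=16, idx=3, q=3
  matches=20, idx=3, q=4

Final answer: 20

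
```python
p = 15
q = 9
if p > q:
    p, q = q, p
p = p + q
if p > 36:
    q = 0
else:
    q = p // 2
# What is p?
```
Trace:
  p=15
  p=15, q=9
  p=9, q=15
  p=24, q=15
  p=24, q=12

Final answer: 24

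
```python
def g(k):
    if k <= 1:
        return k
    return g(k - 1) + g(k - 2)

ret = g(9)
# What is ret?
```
Call trace (a repeated sub-call is expanded the first time; later identical calls just restate its return value):
g(k=9)
  g(k=8)
    g(k=7)
      g(k=6)
        g(k=5)
          g(k=4)
            g(k=3)
              g(k=2)
                g(k=1)
                -> return 1
                g(k=0)
                -> return 0
              -> return 1
              g(k=1)
              -> return 1
            -> return 2
            g(k=2) -> return 1  (same call as traced above)
          -> return 3
          g(k=3) -> return 2  (same call as traced above)
        -> return 5
        g(k=4) -> return 3  (same call as traced above)
      -> return 8
      g(k=5) -> return 5  (same call as traced above)
    -> return 13
    g(k=6) -> return 8  (same call as traced above)
  -> return 21
  g(k=7) -> return 13  (same call as traced above)
-> return 34

Final answer: 34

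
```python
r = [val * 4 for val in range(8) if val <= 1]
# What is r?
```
Trace:
  val=0
  val=1
  val=2
  val=3
  val=4
  val=5
  val=6
  val=7
  r=[0, 4]

Final answer: [0, 4]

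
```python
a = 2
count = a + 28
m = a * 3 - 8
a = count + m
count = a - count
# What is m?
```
Trace:
  a=2
  a=2, count=30
  a=2, count=30, m=-2
  a=28, count=30, m=-2
  a=28, count=-2, m=-2

Final answer: -2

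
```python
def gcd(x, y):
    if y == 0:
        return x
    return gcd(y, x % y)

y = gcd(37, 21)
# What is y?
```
Call trace:
gcd(x=37, y=21)
  gcd(x=21, y=16)
    gcd(x=16, y=5)
      gcd(x=5, y=1)
        gcd(x=1, y=0)
        -> return 1
      -> return 1
    -> return 1
  -> return 1
-> return 1

Final answer: 1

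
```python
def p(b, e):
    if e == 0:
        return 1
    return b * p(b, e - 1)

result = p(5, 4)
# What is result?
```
Call trace:
p(b=5, e=4)
  p(b=5, e=3)
    p(b=5, e=2)
      p(b=5, e=1)
        p(b=5, e=0)
        -> return 1
      -> return 5
    -> return 25
  -> return 125
-> return 625

Final answer: 625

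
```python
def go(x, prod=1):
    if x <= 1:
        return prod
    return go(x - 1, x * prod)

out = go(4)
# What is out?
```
Call trace:
go(x=4, prod=1)
  go(x=3, prod=4)
    go(x=2, prod=12)
      go(x=1, prod=24)
      -> return 24
    -> return 24
  -> return 24
-> return 24

Final answer: 24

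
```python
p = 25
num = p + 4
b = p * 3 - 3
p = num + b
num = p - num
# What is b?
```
Trace:
  p=25
  p=25, num=29
  p=25, num=29, b=72
  p=101, num=29, b=72
  p=101, num=72, b=72

Final answer: 72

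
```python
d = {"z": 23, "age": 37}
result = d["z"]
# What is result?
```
Trace:
  d={'z': 23, 'age': 37}
  d={'z': 23, 'age': 37}, result=23

Final answer: 23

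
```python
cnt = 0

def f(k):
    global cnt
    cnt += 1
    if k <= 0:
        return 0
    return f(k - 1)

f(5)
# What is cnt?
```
Call trace:
f(k=5)
  f(k=4)
    f(k=3)
      f(k=2)
        f(k=1)
          f(k=0)
          -> return 0
        -> return 0
      -> return 0
    -> return 0
  -> return 0
-> return 0

cnt is incremented once per call. f is entered once for each k = 5, 4, 3, 2, 1, 0 (the k <= 0 call returns without recursing), i.e. 5 + 1 calls.
cnt = 6

Final answer: 6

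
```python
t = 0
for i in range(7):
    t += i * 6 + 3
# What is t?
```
Trace:
  t=0
  t=3, i=0
  t=12, i=1
  t=27, i=2
  t=48, i=3
  t=75, i=4
  t=108, i=5
  t=147, i=6

Final answer: 147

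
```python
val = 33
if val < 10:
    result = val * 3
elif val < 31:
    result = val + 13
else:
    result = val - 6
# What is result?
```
Trace:
  val=33
  val=33, result=27

Final answer: 27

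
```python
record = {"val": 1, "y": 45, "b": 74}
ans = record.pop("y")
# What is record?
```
Trace:
  record={'val': 1, 'y': 45, 'b': 74}
  record={'val': 1, 'b': 74}, ans=45

Final answer: {'val': 1, 'b': 74}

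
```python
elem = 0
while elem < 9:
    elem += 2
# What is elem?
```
Trace:
  elem=0
  elem=2
  elem=4
  elem=6
  elem=8
  elem=10

Final answer: 10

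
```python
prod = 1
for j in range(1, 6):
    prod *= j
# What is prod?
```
Trace:
  prod=1
  prod=1, j=1
  prod=2, j=2
  prod=6, j=3
  prod=24, j=4
  prod=120, j=5

Final answer: 120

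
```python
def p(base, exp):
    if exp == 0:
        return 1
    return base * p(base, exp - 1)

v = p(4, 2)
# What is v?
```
Call trace:
p(base=4, exp=2)
  p(base=4, exp=1)
    p(base=4, exp=0)
    -> return 1
  -> return 4
-> return 16

Final answer: 16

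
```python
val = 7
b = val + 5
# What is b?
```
Trace:
  val=7
  val=7, b=12

Final answer: 12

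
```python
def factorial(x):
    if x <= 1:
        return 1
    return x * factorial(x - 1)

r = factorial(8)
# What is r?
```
Call trace:
factorial(x=8)
  factorial(x=7)
    factorial(x=6)
      factorial(x=5)
        factorial(x=4)
          factorial(x=3)
            factorial(x=2)
              factorial(x=1)
              -> return 1
            -> return 2
          -> return 6
        -> return 24
      -> return 120
    -> return 720
  -> return 5040
-> return 40320

Final answer: 40320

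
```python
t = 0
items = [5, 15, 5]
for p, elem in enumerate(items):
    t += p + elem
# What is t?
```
Trace:
  t=0
  t=5, p=0, elem=5
  t=21, p=1, elem=15
  t=28, p=2, elem=5

Final answer: 28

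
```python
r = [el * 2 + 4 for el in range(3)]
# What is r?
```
Trace:
  el=0
  el=1
  el=2
  r=[4, 6, 8]

Final answer: [4, 6, 8]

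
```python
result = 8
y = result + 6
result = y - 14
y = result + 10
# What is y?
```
Trace:
  result=8
  result=8, y=14
  result=0, y=14
  result=0, y=10

Final answer: 10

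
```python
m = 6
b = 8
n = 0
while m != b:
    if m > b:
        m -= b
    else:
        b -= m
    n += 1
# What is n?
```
Trace:
  m=6
  m=6, b=8
  m=6, b=8, n=0
  m=6, b=2, n=1
  m=4, b=2, n=2
  m=2, b=2, n=3

Final answer: 3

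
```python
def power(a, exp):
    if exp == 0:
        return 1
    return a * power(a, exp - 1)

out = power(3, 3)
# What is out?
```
Call trace:
power(a=3, exp=3)
  power(a=3, exp=2)
    power(a=3, exp=1)
      power(a=3, exp=0)
      -> return 1
    -> return 3
  -> return 9
-> return 27

Final answer: 27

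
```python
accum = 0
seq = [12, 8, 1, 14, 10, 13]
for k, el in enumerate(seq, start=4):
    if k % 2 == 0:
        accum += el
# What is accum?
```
Trace:
  accum=0
  accum=12, k=4, el=12
  accum=12, k=5, el=8
  accum=13, k=6, el=1
  accum=13, k=7, el=14
  accum=23, k=8, el=10
  accum=23, k=9, el=13

Final answer: 23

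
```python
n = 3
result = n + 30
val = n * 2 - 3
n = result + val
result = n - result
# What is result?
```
Trace:
  n=3
  n=3, result=33
  n=3, result=33, val=3
  n=36, result=33, val=3
  n=36, result=3, val=3

Final answer: 3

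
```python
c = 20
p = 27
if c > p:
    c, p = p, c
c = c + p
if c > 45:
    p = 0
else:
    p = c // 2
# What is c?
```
Trace:
  c=20
  c=20, p=27
  c=20, p=27
  c=47, p=27
  c=47, p=0

Final answer: 47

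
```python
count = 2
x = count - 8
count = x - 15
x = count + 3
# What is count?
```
Trace:
  count=2
  count=2, x=-6
  count=-21, x=-6
  count=-21, x=-18

Final answer: -21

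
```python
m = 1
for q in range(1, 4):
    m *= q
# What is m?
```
Trace:
  m=1
  m=1, q=1
  m=2, q=2
  m=6, q=3

Final answer: 6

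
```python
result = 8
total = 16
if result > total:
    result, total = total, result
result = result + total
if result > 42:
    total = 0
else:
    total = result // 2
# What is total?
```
Trace:
  result=8
  result=8, total=16
  result=8, total=16
  result=24, total=16
  result=24, total=12

Final answer: 12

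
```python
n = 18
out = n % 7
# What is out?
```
Trace:
  n=18
  n=18, out=4

Final answer: 4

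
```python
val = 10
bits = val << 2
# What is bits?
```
Trace:
  val=10
  val=10, bits=40

Final answer: 40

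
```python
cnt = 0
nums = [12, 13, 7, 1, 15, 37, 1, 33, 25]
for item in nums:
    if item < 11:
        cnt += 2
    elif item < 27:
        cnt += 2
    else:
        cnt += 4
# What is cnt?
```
Trace:
  cnt=0
  cnt=2, item=12
  cnt=4, item=13
  cnt=6, item=7
  cnt=8, item=1
  cnt=10, item=15
  cnt=14, item=37
  cnt=16, item=1
  cnt=20, item=33
  cnt=22, item=25

Final answer: 22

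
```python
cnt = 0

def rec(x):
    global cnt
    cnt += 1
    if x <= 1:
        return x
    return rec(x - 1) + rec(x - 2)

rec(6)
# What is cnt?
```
Call trace (a repeated sub-call is expanded the first time; later identical calls just restate its return value):
rec(x=6)
  rec(x=5)
    rec(x=4)
      rec(x=3)
        rec(x=2)
          rec(x=1)
          -> return 1
          rec(x=0)
          -> return 0
        -> return 1
        rec(x=1)
        -> return 1
      -> return 2
      rec(x=2) -> return 1  (same call as traced above)
    -> return 3
    rec(x=3) -> return 2  (same call as traced above)
  -> return 5
  rec(x=4) -> return 3  (same call as traced above)
-> return 8

cnt is incremented once per call, so count the calls in each subtree. Let C(x) = number of calls made by rec(x).
C(0) = C(1) = 1 (base case, no recursion); C(x) = 1 + C(x - 1) + C(x - 2) otherwise.
C(2) = 1 + C(1) + C(0) = 1 + 1 + 1 = 3
C(3) = 1 + C(2) + C(1) = 1 + 3 + 1 = 5
C(4) = 1 + C(3) + C(2) = 1 + 5 + 3 = 9
C(5) = 1 + C(4) + C(3) = 1 + 9 + 5 = 15
C(6) = 1 + C(5) + C(4) = 1 + 15 + 9 = 25
cnt = C(6) = 25

Final answer: 25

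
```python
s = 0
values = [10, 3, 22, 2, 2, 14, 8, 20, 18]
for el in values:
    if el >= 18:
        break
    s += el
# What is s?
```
Trace:
  s=0
  s=10, el=10
  s=13, el=3
  s=13, el=22

Final answer: 13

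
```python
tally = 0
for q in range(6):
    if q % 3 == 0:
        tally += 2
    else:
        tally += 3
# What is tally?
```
Trace:
  tally=0
  tally=2, q=0
  tally=5, q=1
  tally=8, q=2
  tally=10, q=3
  tally=13, q=4
  tally=16, q=5

Final answer: 16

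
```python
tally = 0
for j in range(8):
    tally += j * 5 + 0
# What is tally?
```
Trace:
  tally=0
  tally=0, j=0
  tally=5, j=1
  tally=15, j=2
  tally=30, j=3
  tally=50, j=4
  tally=75, j=5
  tally=105, j=6
  tally=140, j=7

Final answer: 140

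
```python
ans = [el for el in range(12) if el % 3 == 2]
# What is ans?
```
Trace:
  el=0
  el=1
  el=2
  el=3
  el=4
  el=5
  el=6
  el=7
  el=8
  el=9
  el=10
  el=11
  ans=[2, 5, 8, 11]

Final answer: [2, 5, 8, 11]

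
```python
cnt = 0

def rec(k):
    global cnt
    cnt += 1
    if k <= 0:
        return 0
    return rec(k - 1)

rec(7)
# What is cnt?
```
Call trace:
rec(k=7)
  rec(k=6)
    rec(k=5)
      rec(k=4)
        rec(k=3)
          rec(k=2)
            rec(k=1)
              rec(k=0)
              -> return 0
            -> return 0
          -> return 0
        -> return 0
      -> return 0
    -> return 0
  -> return 0
-> return 0

cnt is incremented once per call. rec is entered once for each k = 7, 6, 5, 4, 3, 2, 1, 0 (the k <= 0 call returns without recursing), i.e. 7 + 1 calls.
cnt = 8

Final answer: 8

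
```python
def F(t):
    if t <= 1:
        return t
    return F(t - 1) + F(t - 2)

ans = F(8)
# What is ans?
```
Call trace (a repeated sub-call is expanded the first time; later identical calls just restate its return value):
F(t=8)
  F(t=7)
    F(t=6)
      F(t=5)
        F(t=4)
          F(t=3)
            F(t=2)
              F(t=1)
              -> return 1
              F(t=0)
              -> return 0
            -> return 1
            F(t=1)
            -> return 1
          -> return 2
          F(t=2) -> return 1  (same call as traced above)
        -> return 3
        F(t=3) -> return 2  (same call as traced above)
      -> return 5
      F(t=4) -> return 3  (same call as traced above)
    -> return 8
    F(t=5) -> return 5  (same call as traced above)
  -> return 13
  F(t=6) -> return 8  (same call as traced above)
-> return 21

Final answer: 21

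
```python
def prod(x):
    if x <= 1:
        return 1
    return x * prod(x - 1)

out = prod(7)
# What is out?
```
Call trace:
prod(x=7)
  prod(x=6)
    prod(x=5)
      prod(x=4)
        prod(x=3)
          prod(x=2)
            prod(x=1)
            -> return 1
          -> return 2
        -> return 6
      -> return 24
    -> return 120
  -> return 720
-> return 5040

Final answer: 5040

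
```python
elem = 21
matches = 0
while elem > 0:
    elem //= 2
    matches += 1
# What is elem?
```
Trace:
  elem=21
  elem=21, matches=0
  elem=10, matches=1
  elem=5, matches=2
  elem=2, matches=3
  elem=1, matches=4
  elem=0, matches=5

Final answer: 0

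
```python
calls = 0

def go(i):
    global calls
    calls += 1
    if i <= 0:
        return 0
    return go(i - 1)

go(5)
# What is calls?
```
Call trace:
go(i=5)
  go(i=4)
    go(i=3)
      go(i=2)
        go(i=1)
          go(i=0)
          -> return 0
        -> return 0
      -> return 0
    -> return 0
  -> return 0
-> return 0

calls is incremented once per call. go is entered once for each i = 5, 4, 3, 2, 1, 0 (the i <= 0 call returns without recursing), i.e. 5 + 1 calls.
calls = 6

Final answer: 6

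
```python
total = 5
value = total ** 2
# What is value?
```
Trace:
  total=5
  total=5, value=25

Final answer: 25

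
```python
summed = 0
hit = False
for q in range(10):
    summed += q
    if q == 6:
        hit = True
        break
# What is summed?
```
Trace:
  summed=0
  summed=0, hit=False
  summed=0, hit=False, q=0
  summed=1, hit=False, q=1
  summed=3, hit=False, q=2
  summed=6, hit=False, q=3
  summed=10, hit=False, q=4
  summed=15, hit=False, q=5
  summed=21, hit=True, q=6

Final answer: 21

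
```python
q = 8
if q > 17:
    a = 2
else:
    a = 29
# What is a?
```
Trace:
  q=8
  q=8, a=29

Final answer: 29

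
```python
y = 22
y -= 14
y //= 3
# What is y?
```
Trace:
  y=22
  y=8
  y=2

Final answer: 2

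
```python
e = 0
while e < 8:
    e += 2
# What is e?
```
Trace:
  e=0
  e=2
  e=4
  e=6
  e=8

Final answer: 8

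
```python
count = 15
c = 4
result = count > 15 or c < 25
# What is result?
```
Trace:
  count=15
  count=15, c=4
  count=15, c=4, result=True

Final answer: True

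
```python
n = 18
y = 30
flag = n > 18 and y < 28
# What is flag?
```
Trace:
  n=18
  n=18, y=30
  n=18, y=30, flag=False

Final answer: False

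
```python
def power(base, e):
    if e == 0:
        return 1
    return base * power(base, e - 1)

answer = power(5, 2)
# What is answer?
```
Call trace:
power(base=5, e=2)
  power(base=5, e=1)
    power(base=5, e=0)
    -> return 1
  -> return 5
-> return 25

Final answer: 25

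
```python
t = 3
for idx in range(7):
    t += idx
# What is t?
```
Trace:
  t=3
  t=3, idx=0
  t=4, idx=1
  t=6, idx=2
  t=9, idx=3
  t=13, idx=4
  t=18, idx=5
  t=24, idx=6

Final answer: 24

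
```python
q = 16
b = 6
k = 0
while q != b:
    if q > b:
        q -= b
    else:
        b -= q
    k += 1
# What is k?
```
Trace:
  q=16
  q=16, b=6
  q=16, b=6, k=0
  q=10, b=6, k=1
  q=4, b=6, k=2
  q=4, b=2, k=3
  q=2, b=2, k=4

Final answer: 4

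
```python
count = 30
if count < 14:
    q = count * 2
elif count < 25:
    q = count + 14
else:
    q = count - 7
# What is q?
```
Trace:
  count=30
  count=30, q=23

Final answer: 23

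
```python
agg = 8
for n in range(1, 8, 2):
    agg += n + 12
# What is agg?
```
Trace:
  agg=8
  agg=21, n=1
  agg=36, n=3
  agg=53, n=5
  agg=72, n=7

Final answer: 72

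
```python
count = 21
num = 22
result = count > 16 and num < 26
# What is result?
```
Trace:
  count=21
  count=21, num=22
  count=21, num=22, result=True

Final answer: True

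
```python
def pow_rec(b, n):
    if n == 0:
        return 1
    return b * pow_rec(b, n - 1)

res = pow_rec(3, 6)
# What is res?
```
Call trace:
pow_rec(b=3, n=6)
  pow_rec(b=3, n=5)
    pow_rec(b=3, n=4)
      pow_rec(b=3, n=3)
        pow_rec(b=3, n=2)
          pow_rec(b=3, n=1)
            pow_rec(b=3, n=0)
            -> return 1
          -> return 3
        -> return 9
      -> return 27
    -> return 81
  -> return 243
-> return 729

Final answer: 729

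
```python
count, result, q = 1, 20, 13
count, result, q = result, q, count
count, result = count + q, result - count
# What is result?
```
Trace:
  count=1, result=20, q=13
  count=20, result=13, q=1
  count=21, result=-7, q=1

Final answer: -7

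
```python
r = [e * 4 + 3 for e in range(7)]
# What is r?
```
Trace:
  e=0
  e=1
  e=2
  e=3
  e=4
  e=5
  e=6
  r=[3, 7, 11, 15, 19, 23, 27]

Final answer: [3, 7, 11, 15, 19, 23, 27]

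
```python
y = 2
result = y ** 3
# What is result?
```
Trace:
  y=2
  y=2, result=8

Final answer: 8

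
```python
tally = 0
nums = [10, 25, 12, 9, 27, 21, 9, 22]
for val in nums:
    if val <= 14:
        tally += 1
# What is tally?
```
Trace:
  tally=0
  tally=1, val=10
  tally=1, val=25
  tally=2, val=12
  tally=3, val=9
  tally=3, val=27
  tally=3, val=21
  tally=4, val=9
  tally=4, val=22

Final answer: 4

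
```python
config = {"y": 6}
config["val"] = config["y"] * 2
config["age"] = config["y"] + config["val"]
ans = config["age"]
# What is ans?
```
Trace:
  config={'y': 6}
  config={'y': 6, 'val': 12}
  config={'y': 6, 'val': 12, 'age': 18}
  config={'y': 6, 'val': 12, 'age': 18}, ans=18

Final answer: 18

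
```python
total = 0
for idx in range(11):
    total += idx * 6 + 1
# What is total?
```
Trace:
  total=0
  total=1, idx=0
  total=8, idx=1
  total=21, idx=2
  total=40, idx=3
  total=65, idx=4
  total=96, idx=5
  total=133, idx=6
  total=176, idx=7
  total=225, idx=8
  total=280, idx=9
  total=341, idx=10

Final answer: 341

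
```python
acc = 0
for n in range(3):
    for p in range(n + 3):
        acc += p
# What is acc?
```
Trace:
  acc=0
  acc=0, n=0, p=0
  acc=1, n=0, p=1
  acc=3, n=0, p=2
  acc=3, n=1, p=0
  acc=4, n=1, p=1
  acc=6, n=1, p=2
  acc=9, n=1, p=3
  acc=9, n=2, p=0
  acc=10, n=2, p=1
  acc=12, n=2, p=2
  acc=15, n=2, p=3
  acc=19, n=2, p=4

Final answer: 19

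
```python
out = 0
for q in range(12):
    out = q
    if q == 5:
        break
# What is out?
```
Trace:
  out=0
  out=0, q=0
  out=1, q=1
  out=2, q=2
  out=3, q=3
  out=4, q=4
  out=5, q=5

Final answer: 5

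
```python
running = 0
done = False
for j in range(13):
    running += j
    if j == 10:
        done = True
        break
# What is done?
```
Trace:
  running=0
  running=0, done=False
  running=0, done=False, j=0
  running=1, done=False, j=1
  running=3, done=False, j=2
  running=6, done=False, j=3
  running=10, done=False, j=4
  running=15, done=False, j=5
  running=21, done=False, j=6
  running=28, done=False, j=7
  running=36, done=False, j=8
  running=45, done=False, j=9
  running=55, done=True, j=10

Final answer: True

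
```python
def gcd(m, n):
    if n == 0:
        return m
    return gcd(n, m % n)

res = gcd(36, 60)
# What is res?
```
Call trace:
gcd(m=36, n=60)
  gcd(m=60, n=36)
    gcd(m=36, n=24)
      gcd(m=24, n=12)
        gcd(m=12, n=0)
        -> return 12
      -> return 12
    -> return 12
  -> return 12
-> return 12

Final answer: 12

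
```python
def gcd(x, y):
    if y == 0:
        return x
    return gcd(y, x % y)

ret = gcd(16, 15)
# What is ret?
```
Call trace:
gcd(x=16, y=15)
  gcd(x=15, y=1)
    gcd(x=1, y=0)
    -> return 1
  -> return 1
-> return 1

Final answer: 1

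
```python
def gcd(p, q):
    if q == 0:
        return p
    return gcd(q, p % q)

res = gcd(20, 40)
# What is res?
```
Call trace:
gcd(p=20, q=40)
  gcd(p=40, q=20)
    gcd(p=20, q=0)
    -> return 20
  -> return 20
-> return 20

Final answer: 20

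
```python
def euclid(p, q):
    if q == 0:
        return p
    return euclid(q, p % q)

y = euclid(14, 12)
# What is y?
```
Call trace:
euclid(p=14, q=12)
  euclid(p=12, q=2)
    euclid(p=2, q=0)
    -> return 2
  -> return 2
-> return 2

Final answer: 2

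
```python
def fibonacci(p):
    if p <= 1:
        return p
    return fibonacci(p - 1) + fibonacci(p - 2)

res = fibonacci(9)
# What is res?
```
Call trace (a repeated sub-call is expanded the first time; later identical calls just restate its return value):
fibonacci(p=9)
  fibonacci(p=8)
    fibonacci(p=7)
      fibonacci(p=6)
        fibonacci(p=5)
          fibonacci(p=4)
            fibonacci(p=3)
              fibonacci(p=2)
                fibonacci(p=1)
                -> return 1
                fibonacci(p=0)
                -> return 0
              -> return 1
              fibonacci(p=1)
              -> return 1
            -> return 2
            fibonacci(p=2) -> return 1  (same call as traced above)
          -> return 3
          fibonacci(p=3) -> return 2  (same call as traced above)
        -> return 5
        fibonacci(p=4) -> return 3  (same call as traced above)
      -> return 8
      fibonacci(p=5) -> return 5  (same call as traced above)
    -> return 13
    fibonacci(p=6) -> return 8  (same call as traced above)
  -> return 21
  fibonacci(p=7) -> return 13  (same call as traced above)
-> return 34

Final answer: 34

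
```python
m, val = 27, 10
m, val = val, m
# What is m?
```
Trace:
  m=27, val=10
  m=10, val=27

Final answer: 10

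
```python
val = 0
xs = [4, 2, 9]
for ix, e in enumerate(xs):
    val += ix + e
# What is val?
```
Trace:
  val=0
  val=4, ix=0, e=4
  val=7, ix=1, e=2
  val=18, ix=2, e=9

Final answer: 18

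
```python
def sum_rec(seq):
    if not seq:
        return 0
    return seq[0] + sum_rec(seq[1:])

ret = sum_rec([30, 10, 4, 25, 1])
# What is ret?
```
Call trace:
sum_rec(seq=[30, 10, 4, 25, 1])
  sum_rec(seq=[10, 4, 25, 1])
    sum_rec(seq=[4, 25, 1])
      sum_rec(seq=[25, 1])
        sum_rec(seq=[1])
          sum_rec(seq=[])
          -> return 0
        -> return 1
      -> return 26
    -> return 30
  -> return 40
-> return 70

Final answer: 70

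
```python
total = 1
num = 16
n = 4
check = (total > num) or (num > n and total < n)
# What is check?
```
Trace:
  total=1
  total=1, num=16
  total=1, num=16, n=4
  total=1, num=16, n=4, check=True

Final answer: True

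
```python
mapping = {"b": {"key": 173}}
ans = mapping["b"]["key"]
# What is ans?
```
Trace:
  mapping={'b': {'key': 173}}
  mapping={'b': {'key': 173}}, ans=173

Final answer: 173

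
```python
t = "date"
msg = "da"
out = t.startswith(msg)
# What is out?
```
Trace:
  t='date'
  t='date', msg='da'
  t='date', msg='da', out=True

Final answer: True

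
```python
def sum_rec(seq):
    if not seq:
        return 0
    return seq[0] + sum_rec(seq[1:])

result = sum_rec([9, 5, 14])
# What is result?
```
Call trace:
sum_rec(seq=[9, 5, 14])
  sum_rec(seq=[5, 14])
    sum_rec(seq=[14])
      sum_rec(seq=[])
      -> return 0
    -> return 14
  -> return 19
-> return 28

Final answer: 28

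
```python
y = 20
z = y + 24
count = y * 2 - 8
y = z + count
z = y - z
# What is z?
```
Trace:
  y=20
  y=20, z=44
  y=20, z=44, count=32
  y=76, z=44, count=32
  y=76, z=32, count=32

Final answer: 32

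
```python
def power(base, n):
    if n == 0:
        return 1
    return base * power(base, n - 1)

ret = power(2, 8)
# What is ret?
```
Call trace:
power(base=2, n=8)
  power(base=2, n=7)
    power(base=2, n=6)
      power(base=2, n=5)
        power(base=2, n=4)
          power(base=2, n=3)
            power(base=2, n=2)
              power(base=2, n=1)
                power(base=2, n=0)
                -> return 1
              -> return 2
            -> return 4
          -> return 8
        -> return 16
      -> return 32
    -> return 64
  -> return 128
-> return 256

Final answer: 256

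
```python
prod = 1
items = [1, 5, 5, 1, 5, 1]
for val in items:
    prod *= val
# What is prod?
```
Trace:
  prod=1
  prod=1, val=1
  prod=5, val=5
  prod=25, val=5
  prod=25, val=1
  prod=125, val=5
  prod=125, val=1

Final answer: 125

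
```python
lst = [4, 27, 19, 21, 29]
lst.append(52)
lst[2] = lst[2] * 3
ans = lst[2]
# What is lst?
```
Trace:
  lst=[4, 27, 19, 21, 29]
  lst=[4, 27, 19, 21, 29, 52]
  lst=[4, 27, 57, 21, 29, 52]
  lst=[4, 27, 57, 21, 29, 52], ans=57

Final answer: [4, 27, 57, 21, 29, 52]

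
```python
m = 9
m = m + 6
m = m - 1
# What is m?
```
Trace:
  m=9
  m=15
  m=14

Final answer: 14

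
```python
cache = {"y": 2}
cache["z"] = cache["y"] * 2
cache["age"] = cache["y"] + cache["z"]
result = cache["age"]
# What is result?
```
Trace:
  cache={'y': 2}
  cache={'y': 2, 'z': 4}
  cache={'y': 2, 'z': 4, 'age': 6}
  cache={'y': 2, 'z': 4, 'age': 6}, result=6

Final answer: 6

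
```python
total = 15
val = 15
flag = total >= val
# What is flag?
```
Trace:
  total=15
  total=15, val=15
  total=15, val=15, flag=True

Final answer: True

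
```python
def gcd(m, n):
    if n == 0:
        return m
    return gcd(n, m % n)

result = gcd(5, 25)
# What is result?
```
Call trace:
gcd(m=5, n=25)
  gcd(m=25, n=5)
    gcd(m=5, n=0)
    -> return 5
  -> return 5
-> return 5

Final answer: 5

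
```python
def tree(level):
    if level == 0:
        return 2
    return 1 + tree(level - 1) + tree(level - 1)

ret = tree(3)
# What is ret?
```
Call trace (a repeated sub-call is expanded the first time; later identical calls just restate its return value):
tree(level=3)
  tree(level=2)
    tree(level=1)
      tree(level=0)
      -> return 2
      tree(level=0)
      -> return 2
    -> return 5
    tree(level=1) -> return 5  (same call as traced above)
  -> return 11
  tree(level=2) -> return 11  (same call as traced above)
-> return 23

Final answer: 23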